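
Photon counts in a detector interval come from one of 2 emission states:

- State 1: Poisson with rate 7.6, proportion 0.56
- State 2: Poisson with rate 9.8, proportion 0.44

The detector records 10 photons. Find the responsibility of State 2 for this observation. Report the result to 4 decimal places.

0.5253

The responsibility of component k is π_k f_k(x) divided by Σ_j π_j f_j(x).
Poisson probabilities:
  L_1 = e^(−7.6)·7.6^10/10! = 0.0886614
  L_2 = e^(−9.8)·9.8^10/10! = 0.124857
Weight by the priors:
  π_1·L_1 = 0.56 × 0.0886614 = 0.0496504
  π_2·L_2 = 0.44 × 0.124857 = 0.0549369
Denominator: 0.0496504 + 0.0549369 = 0.104587
So the posterior for State 2 is 0.0549369 / 0.104587 ≈ 0.5253.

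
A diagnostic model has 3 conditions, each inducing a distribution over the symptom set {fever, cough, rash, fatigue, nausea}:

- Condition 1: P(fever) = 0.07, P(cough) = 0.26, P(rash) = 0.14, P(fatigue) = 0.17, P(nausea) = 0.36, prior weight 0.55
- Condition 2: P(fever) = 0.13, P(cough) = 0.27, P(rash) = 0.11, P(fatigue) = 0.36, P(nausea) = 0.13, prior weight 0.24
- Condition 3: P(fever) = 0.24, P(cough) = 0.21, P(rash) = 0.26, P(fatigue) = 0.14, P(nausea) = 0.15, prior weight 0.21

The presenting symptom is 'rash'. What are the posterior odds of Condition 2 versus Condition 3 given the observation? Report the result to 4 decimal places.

0.4835

Posterior odds = (π_i f_i(x)) / (π_j f_j(x)); the normalising sum cancels.
Evaluate each component's likelihood at the observed value:
  p_1 = P(rash | comp) = 0.14
  p_2 = P(rash | comp) = 0.11
  p_3 = P(rash | comp) = 0.26
Posterior odds = (π_2·p_2) / (π_3·p_3) = (0.24·0.11) / (0.21·0.26) = 0.0264 / 0.0546 ≈ 0.4835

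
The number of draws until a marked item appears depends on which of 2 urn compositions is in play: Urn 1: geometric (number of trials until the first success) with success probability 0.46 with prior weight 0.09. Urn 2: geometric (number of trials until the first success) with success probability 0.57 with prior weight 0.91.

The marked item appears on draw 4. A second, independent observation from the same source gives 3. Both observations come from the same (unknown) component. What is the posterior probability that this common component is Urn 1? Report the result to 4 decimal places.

0.1675

P(component k | x) = w_k·f_k(x) / marginal(x), where marginal(x) = Σ_j w_j·f_j(x).
Since both observations come from the same component, the likelihood for component k is f_k(x₁)·f_k(x₂).
  f_1 = [0.46·(1−0.46)^3 = 0.46·0.157464 = 0.0724334] × [0.134136] = 0.00971593
  f_2 = [0.57·(1−0.57)^3 = 0.57·0.079507 = 0.045319] × [0.105393] = 0.0047763
Prior × likelihood for each component:
  w_1·f_1 = 0.09 × 0.00971593 = 0.000874434
  w_2·f_2 = 0.91 × 0.0047763 = 0.00434644
Denominator: 0.000874434 + 0.00434644 = 0.00522087
Responsibility of Urn 1: 0.000874434 / 0.00522087 ≈ 0.1675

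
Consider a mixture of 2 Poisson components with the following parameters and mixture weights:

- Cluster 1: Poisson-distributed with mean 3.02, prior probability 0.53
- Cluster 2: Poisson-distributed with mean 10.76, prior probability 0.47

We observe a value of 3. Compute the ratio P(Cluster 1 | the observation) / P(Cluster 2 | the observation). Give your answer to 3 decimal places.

57.306

The posterior odds equal the prior odds times the likelihood ratio: (π_i/π_j)·(f_i(x)/f_j(x)).
Component likelihoods at x = 3:
  f_1 = 0.224027
  f_2 = 0.00440836
Posterior odds = (π_1·f_1) / (π_2·f_2) = (0.53·0.224027) / (0.47·0.00440836) = 0.118734 / 0.00207193 ≈ 57.306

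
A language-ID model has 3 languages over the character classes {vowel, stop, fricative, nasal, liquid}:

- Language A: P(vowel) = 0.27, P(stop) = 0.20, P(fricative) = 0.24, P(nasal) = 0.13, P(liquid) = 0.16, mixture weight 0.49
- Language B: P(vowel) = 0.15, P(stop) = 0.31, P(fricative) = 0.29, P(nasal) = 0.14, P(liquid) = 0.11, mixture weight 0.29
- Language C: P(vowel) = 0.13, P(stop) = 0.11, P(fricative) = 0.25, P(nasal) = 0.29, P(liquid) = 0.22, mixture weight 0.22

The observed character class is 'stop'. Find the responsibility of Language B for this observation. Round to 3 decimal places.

The responsibility of component k is P(Z=k) f_k(x) divided by Σ_j P(Z=j) f_j(x).
Categorical probabilities:
  p_A = 0.2
  p_B = 0.31
  p_C = 0.11
Weight by the priors:
  P(Z=A)·p_A = 0.49 × 0.2 = 0.098
  P(Z=B)·p_B = 0.29 × 0.31 = 0.0899
  P(Z=C)·p_C = 0.22 × 0.11 = 0.0242
Sum: 0.098 + 0.0899 + 0.0242 = 0.2121
So the posterior for Language B is 0.0899 / 0.2121 ≈ 0.424.

0.424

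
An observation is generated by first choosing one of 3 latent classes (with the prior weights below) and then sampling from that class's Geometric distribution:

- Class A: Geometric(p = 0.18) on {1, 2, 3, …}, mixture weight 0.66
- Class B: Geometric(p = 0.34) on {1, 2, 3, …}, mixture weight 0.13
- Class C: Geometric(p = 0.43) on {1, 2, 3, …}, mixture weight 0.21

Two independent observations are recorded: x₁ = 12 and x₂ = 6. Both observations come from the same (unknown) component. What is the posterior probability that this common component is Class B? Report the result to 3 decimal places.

0.021

The responsibility of component k is w_k f_k(x) divided by Σ_j w_j f_j(x).
Since both observations come from the same component, the likelihood for component k is f_k(x₁)·f_k(x₂).
  f_A = [0.0202873] × [0.0667332] = 0.00135384
  f_B = [0.00351935] × [0.0425793] = 0.000149851
  f_C = [0.000887344] × [0.0258728] = 2.2958e-05
Multiply by the mixture weights:
  w_A·f_A = 0.66 × 0.00135384 = 0.000893533
  w_B·f_B = 0.13 × 0.000149851 = 1.94807e-05
  w_C·f_C = 0.21 × 2.2958e-05 = 4.82119e-06
Marginal: 0.000893533 + 1.94807e-05 + 4.82119e-06 = 0.000917835
P(Class B | data) ≈ 0.021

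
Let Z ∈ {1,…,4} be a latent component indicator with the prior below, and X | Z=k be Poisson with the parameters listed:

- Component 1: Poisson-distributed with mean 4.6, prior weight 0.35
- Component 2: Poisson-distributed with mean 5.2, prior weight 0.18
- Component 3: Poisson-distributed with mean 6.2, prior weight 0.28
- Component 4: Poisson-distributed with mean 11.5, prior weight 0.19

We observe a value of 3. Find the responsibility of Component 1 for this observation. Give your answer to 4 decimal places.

Posterior ∝ prior × likelihood, so P(k | x) ∝ π_k f_k(x); normalise over all components.
Poisson probabilities:
  p_1 = e^(−4.6)·4.6^3/3! = 0.163068
  p_2 = e^(−5.2)·5.2^3/3! = 0.129279
  p_3 = e^(−6.2)·6.2^3/3! = 0.0806117
  p_4 = e^(−11.5)·11.5^3/3! = 0.00256777
Multiply by the mixture weights:
  π_1·p_1 = 0.35 × 0.163068 = 0.0570737
  π_2·p_2 = 0.18 × 0.129279 = 0.0232702
  π_3·p_3 = 0.28 × 0.0806117 = 0.0225713
  π_4·p_4 = 0.19 × 0.00256777 = 0.000487876
Evidence: 0.0570737 + 0.0232702 + 0.0225713 + 0.000487876 = 0.103403
P(Component 1 | x) = 0.0570737 / 0.103403 ≈ 0.5520

0.5520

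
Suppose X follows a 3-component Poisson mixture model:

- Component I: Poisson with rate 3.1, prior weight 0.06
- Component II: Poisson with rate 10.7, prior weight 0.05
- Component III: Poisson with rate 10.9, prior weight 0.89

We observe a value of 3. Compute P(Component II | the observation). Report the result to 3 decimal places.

Posterior ∝ prior × likelihood, so P(k | x) ∝ P(Z=k) f_k(x); normalise over all components.
Component likelihoods at x = 3:
  L_I = 0.223677
  L_II = 0.00460309
  L_III = 0.00398399
Unnormalised posteriors:
  P(Z=I)·L_I = 0.06 × 0.223677 = 0.0134206
  P(Z=II)·L_II = 0.05 × 0.00460309 = 0.000230154
  P(Z=III)·L_III = 0.89 × 0.00398399 = 0.00354575
Sum: 0.0134206 + 0.000230154 + 0.00354575 = 0.0171965
P(Component II | the observation) = 0.000230154 / 0.0171965 ≈ 0.013

0.013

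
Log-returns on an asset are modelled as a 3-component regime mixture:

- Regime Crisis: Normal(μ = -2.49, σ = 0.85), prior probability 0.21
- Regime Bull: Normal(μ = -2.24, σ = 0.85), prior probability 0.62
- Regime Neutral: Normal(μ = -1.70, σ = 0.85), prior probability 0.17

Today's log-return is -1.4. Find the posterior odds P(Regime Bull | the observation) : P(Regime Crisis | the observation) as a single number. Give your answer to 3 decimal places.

Posterior odds = (w_i f_i(x)) / (w_j f_j(x)); the normalising sum cancels.
Evaluate each component's likelihood at the observed value:
  f_Crisis = (1/(0.85·√(2π)))·exp(−(-1.4−-2.49)²/(2·0.85²)) = 0.469344·exp(-0.82221) = 0.206257
  f_Bull = (1/(0.85·√(2π)))·exp(−(-1.4−-2.24)²/(2·0.85²)) = 0.469344·exp(-0.48830) = 0.28802
  f_Neutral = (1/(0.85·√(2π)))·exp(−(-1.4−-1.70)²/(2·0.85²)) = 0.469344·exp(-0.06228) = 0.441003
Posterior odds = (w_Bull·f_Bull) / (w_Crisis·f_Crisis) = (0.62·0.28802) / (0.21·0.206257) = 0.178573 / 0.0433139 ≈ 4.123

4.123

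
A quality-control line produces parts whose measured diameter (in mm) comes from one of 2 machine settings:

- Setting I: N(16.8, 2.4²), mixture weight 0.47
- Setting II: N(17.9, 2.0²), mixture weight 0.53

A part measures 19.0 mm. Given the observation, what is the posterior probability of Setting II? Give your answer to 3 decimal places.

The responsibility of component k is P(Z=k) f_k(x) divided by Σ_j P(Z=j) f_j(x).
Component likelihoods at x = 19.0 mm:
  L_I = 0.109203
  L_II = 0.171472
Prior × likelihood for each component:
  P(Z=I)·L_I = 0.47 × 0.109203 = 0.0513254
  P(Z=II)·L_II = 0.53 × 0.171472 = 0.0908801
Marginal: 0.0513254 + 0.0908801 = 0.142206
P(Setting II | the observation) ≈ 0.639

0.639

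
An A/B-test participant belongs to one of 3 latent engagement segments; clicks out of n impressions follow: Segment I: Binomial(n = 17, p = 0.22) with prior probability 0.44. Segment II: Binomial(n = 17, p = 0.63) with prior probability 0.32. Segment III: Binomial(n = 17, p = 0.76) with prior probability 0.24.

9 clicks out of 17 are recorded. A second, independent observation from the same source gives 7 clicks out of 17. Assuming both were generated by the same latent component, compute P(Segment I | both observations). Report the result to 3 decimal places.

0.043

P(component k | x) = π_k·f_k(x) / marginal(x), where marginal(x) = Σ_j π_j·f_j(x).
Since both observations come from the same component, the likelihood for component k is f_k(x₁)·f_k(x₂).
  L_I = [0.00402111] × [0.0404371] = 0.000162602
  L_II = [0.133495] × [0.0368363] = 0.00491745
  L_III = [0.0226359] × [0.00180585] = 4.08771e-05
Prior × likelihood for each component:
  π_I·L_I = 0.44 × 0.000162602 = 7.15448e-05
  π_II·L_II = 0.32 × 0.00491745 = 0.00157358
  π_III·L_III = 0.24 × 4.08771e-05 = 9.8105e-06
Evidence: 7.15448e-05 + 0.00157358 + 9.8105e-06 = 0.00165494
P(Segment I | x₁,x₂) ≈ 0.043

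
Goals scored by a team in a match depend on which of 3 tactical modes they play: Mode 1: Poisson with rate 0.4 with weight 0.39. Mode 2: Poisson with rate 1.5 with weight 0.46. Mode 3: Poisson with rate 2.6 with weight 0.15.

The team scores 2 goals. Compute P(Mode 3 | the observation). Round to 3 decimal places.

By Bayes' theorem, P(k | x) = π_k f_k(x) / Σ_j π_j f_j(x).
Evaluate each component's likelihood at the observed value:
  p_1 = e^(−0.4)·0.4^2/2! = 0.0536256
  p_2 = e^(−1.5)·1.5^2/2! = 0.251021
  p_3 = e^(−2.6)·2.6^2/2! = 0.251045
Unnormalised posteriors:
  π_1·p_1 = 0.39 × 0.0536256 = 0.020914
  π_2·p_2 = 0.46 × 0.251021 = 0.11547
  π_3·p_3 = 0.15 × 0.251045 = 0.0376567
Evidence: 0.020914 + 0.11547 + 0.0376567 = 0.174041
Responsibility of Mode 3: 0.0376567 / 0.174041 ≈ 0.216

0.216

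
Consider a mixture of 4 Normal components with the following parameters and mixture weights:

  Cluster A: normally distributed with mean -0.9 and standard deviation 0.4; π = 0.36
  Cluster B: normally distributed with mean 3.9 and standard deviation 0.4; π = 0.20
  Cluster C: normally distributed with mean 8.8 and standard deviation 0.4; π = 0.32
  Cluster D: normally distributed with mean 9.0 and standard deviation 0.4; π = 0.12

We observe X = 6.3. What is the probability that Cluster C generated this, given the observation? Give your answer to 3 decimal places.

0.256

Posterior ∝ prior × likelihood, so P(k | x) ∝ P(Z=k) f_k(x); normalise over all components.
Normal densities:
  p_A = 4.39687e-71
  p_B = 1.51897e-08
  p_C = 3.285e-09
  p_D = 1.27373e-10
Unnormalised posteriors:
  P(Z=A)·p_A = 0.36 × 4.39687e-71 = 1.58287e-71
  P(Z=B)·p_B = 0.20 × 1.51897e-08 = 3.03794e-09
  P(Z=C)·p_C = 0.32 × 3.285e-09 = 1.0512e-09
  P(Z=D)·p_D = 0.12 × 1.27373e-10 = 1.52848e-11
Denominator: 1.58287e-71 + 3.03794e-09 + 1.0512e-09 + 1.52848e-11 = 4.10443e-09
Responsibility of Cluster C: 1.0512e-09 / 4.10443e-09 ≈ 0.256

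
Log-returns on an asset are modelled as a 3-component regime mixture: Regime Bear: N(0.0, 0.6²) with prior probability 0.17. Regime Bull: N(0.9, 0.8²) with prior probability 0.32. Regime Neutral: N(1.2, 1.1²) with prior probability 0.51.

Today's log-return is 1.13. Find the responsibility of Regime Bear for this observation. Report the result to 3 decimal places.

By Bayes' theorem, P(k | x) = w_k f_k(x) / Σ_j w_j f_j(x).
Evaluate each component's likelihood at the observed value:
  f_Bear = (1/(0.6·√(2π)))·exp(−(1.13−0.0)²/(2·0.6²)) = 0.664904·exp(-1.77347) = 0.112862
  f_Bull = (1/(0.8·√(2π)))·exp(−(1.13−0.9)²/(2·0.8²)) = 0.498678·exp(-0.04133) = 0.478488
  f_Neutral = (1/(1.1·√(2π)))·exp(−(1.13−1.2)²/(2·1.1²)) = 0.362675·exp(-0.00202) = 0.361941
Multiply by the mixture weights:
  w_Bear·f_Bear = 0.17 × 0.112862 = 0.0191866
  w_Bull·f_Bull = 0.32 × 0.478488 = 0.153116
  w_Neutral·f_Neutral = 0.51 × 0.361941 = 0.18459
Marginal: 0.0191866 + 0.153116 + 0.18459 = 0.356893
P(Regime Bear | x) = 0.0191866 / 0.356893 ≈ 0.054

0.054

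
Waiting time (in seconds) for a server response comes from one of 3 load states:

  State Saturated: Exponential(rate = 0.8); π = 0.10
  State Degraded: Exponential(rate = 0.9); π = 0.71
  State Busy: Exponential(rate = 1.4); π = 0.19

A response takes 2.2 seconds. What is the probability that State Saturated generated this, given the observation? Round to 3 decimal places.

0.121

P(component k | x) = w_k·f_k(x) / marginal(x), where marginal(x) = Σ_j w_j·f_j(x).
Evaluate each component's likelihood at the observed value:
  L_Saturated = 0.8·e^(−0.8·2.2) = 0.8·e^(−1.7600) = 0.137636
  L_Degraded = 0.9·e^(−0.9·2.2) = 0.9·e^(−1.9800) = 0.124262
  L_Busy = 1.4·e^(−1.4·2.2) = 1.4·e^(−3.0800) = 0.064343
Unnormalised posteriors:
  w_Saturated·L_Saturated = 0.10 × 0.137636 = 0.0137636
  w_Degraded·L_Degraded = 0.71 × 0.124262 = 0.0882262
  w_Busy·L_Busy = 0.19 × 0.064343 = 0.0122252
Denominator: 0.0137636 + 0.0882262 + 0.0122252 = 0.114215
Responsibility of State Saturated: 0.0137636 / 0.114215 ≈ 0.121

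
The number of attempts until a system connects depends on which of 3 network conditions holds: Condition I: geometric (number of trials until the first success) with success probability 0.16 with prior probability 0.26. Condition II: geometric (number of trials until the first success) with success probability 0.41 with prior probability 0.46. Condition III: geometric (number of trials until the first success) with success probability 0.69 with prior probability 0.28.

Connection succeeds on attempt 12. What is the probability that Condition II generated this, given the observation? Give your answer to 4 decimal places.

Apply Bayes' rule: the posterior for each component is proportional to its prior times its likelihood at x.
Geometric probabilities:
  L_I = 0.0235067
  L_II = 0.00123639
  L_III = 1.75318e-06
Prior × likelihood for each component:
  π_I·L_I = 0.26 × 0.0235067 = 0.00611175
  π_II·L_II = 0.46 × 0.00123639 = 0.00056874
  π_III·L_III = 0.28 × 1.75318e-06 = 4.90892e-07
Evidence: 0.00611175 + 0.00056874 + 4.90892e-07 = 0.00668098
So the posterior for Condition II is 0.00056874 / 0.00668098 ≈ 0.0851.

0.0851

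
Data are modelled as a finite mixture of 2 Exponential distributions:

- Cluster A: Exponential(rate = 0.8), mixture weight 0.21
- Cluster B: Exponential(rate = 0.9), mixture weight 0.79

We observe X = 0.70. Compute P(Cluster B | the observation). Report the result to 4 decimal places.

0.7978

The responsibility of component k is w_k f_k(x) divided by Σ_j w_j f_j(x).
Component likelihoods at x = 0.70:
  p_A = 0.8·e^(−0.8·0.70) = 0.8·e^(−0.5600) = 0.456967
  p_B = 0.9·e^(−0.9·0.70) = 0.9·e^(−0.6300) = 0.479333
Weight by the priors:
  w_A·p_A = 0.21 × 0.456967 = 0.0959631
  w_B·p_B = 0.79 × 0.479333 = 0.378673
Sum: 0.0959631 + 0.378673 = 0.474636
P(Cluster B | the observation) ≈ 0.7978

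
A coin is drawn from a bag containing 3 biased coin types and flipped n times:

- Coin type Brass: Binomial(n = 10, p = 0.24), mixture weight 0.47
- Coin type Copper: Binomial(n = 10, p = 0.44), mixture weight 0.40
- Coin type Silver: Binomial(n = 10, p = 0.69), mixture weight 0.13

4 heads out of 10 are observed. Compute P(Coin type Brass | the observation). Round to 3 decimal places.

The responsibility of component k is P(Z=k) f_k(x) divided by Σ_j P(Z=j) f_j(x).
Binomial probabilities:
  f_Brass = C(10,4)·0.24^4·0.76^6 = 210·0.00331776·0.1927 = 0.13426
  f_Copper = C(10,4)·0.44^4·0.56^6 = 210·0.037481·0.030841 = 0.242749
  f_Silver = C(10,4)·0.69^4·0.31^6 = 210·0.226671·0.000887504 = 0.042246
Prior × likelihood for each component:
  P(Z=Brass)·f_Brass = 0.47 × 0.13426 = 0.0631021
  P(Z=Copper)·f_Copper = 0.40 × 0.242749 = 0.0970998
  P(Z=Silver)·f_Silver = 0.13 × 0.042246 = 0.00549198
Sum: 0.0631021 + 0.0970998 + 0.00549198 = 0.165694
Responsibility of Coin type Brass: 0.0631021 / 0.165694 ≈ 0.381

0.381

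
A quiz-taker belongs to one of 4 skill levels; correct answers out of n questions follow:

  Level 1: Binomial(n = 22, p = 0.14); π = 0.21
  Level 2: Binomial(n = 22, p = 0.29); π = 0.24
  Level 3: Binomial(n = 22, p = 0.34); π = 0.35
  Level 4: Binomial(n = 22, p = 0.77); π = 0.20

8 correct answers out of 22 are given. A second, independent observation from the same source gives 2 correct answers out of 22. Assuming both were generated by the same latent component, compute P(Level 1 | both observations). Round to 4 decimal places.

Posterior ∝ prior × likelihood, so P(k | x) ∝ w_k f_k(x); normalise over all components.
Since both observations come from the same component, the likelihood for component k is f_k(x₁)·f_k(x₂).
  L_1 = [C(22,8)·0.14^8·0.86^14 = 319770·1.47579e-07·0.121054 = 0.00571269] × [0.221736] = 0.00126671
  L_2 = [C(22,8)·0.29^8·0.71^14 = 319770·5.00246e-05·0.00827212 = 0.132324] × [0.0205861] = 0.00272404
  L_3 = [C(22,8)·0.34^8·0.66^14 = 319770·0.000178579·0.00297588 = 0.169936] × [0.00656823] = 0.00111618
  L_4 = [C(22,8)·0.77^8·0.23^14 = 319770·0.123574·1.15928e-09 = 4.58093e-05] × [2.35045e-11] = 1.07672e-15
Weight by the priors:
  w_1·L_1 = 0.21 × 0.00126671 = 0.000266009
  w_2·L_2 = 0.24 × 0.00272404 = 0.00065377
  w_3·L_3 = 0.35 × 0.00111618 = 0.000390662
  w_4·L_4 = 0.20 × 1.07672e-15 = 2.15344e-16
Marginal: 0.000266009 + 0.00065377 + 0.000390662 + 2.15344e-16 = 0.00131044
Responsibility of Level 1: 0.000266009 / 0.00131044 ≈ 0.2030

0.2030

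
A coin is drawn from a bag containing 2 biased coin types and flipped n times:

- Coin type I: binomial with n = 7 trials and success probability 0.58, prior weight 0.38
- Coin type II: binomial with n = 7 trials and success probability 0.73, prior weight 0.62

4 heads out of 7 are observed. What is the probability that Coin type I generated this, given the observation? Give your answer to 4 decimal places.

0.4790

By Bayes' theorem, P(k | x) = π_k f_k(x) / Σ_j π_j f_j(x).
Evaluate each component's likelihood at the observed value:
  p_I = C(7,4)·0.58^4·0.42^3 = 35·0.113165·0.074088 = 0.293446
  p_II = C(7,4)·0.73^4·0.27^3 = 35·0.283982·0.019683 = 0.195637
Prior × likelihood for each component:
  π_I·p_I = 0.38 × 0.293446 = 0.111509
  π_II·p_II = 0.62 × 0.195637 = 0.121295
Denominator: 0.111509 + 0.121295 = 0.232804
Responsibility of Coin type I: 0.111509 / 0.232804 ≈ 0.4790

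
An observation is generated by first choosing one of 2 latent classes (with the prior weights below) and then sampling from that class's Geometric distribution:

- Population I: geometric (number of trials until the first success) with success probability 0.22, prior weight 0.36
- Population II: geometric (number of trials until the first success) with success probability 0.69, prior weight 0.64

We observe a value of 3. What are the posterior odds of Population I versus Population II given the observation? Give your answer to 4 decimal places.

Since P(k|x) ∝ P(Z=k) f_k(x), the posterior odds are P(Z=i) f_i(x) / (P(Z=j) f_j(x)).
Geometric probabilities:
  f_I = 0.133848
  f_II = 0.066309
Posterior odds = (P(Z=I)·f_I) / (P(Z=II)·f_II) = (0.36·0.133848) / (0.64·0.066309) = 0.0481853 / 0.0424378 ≈ 1.1354

1.1354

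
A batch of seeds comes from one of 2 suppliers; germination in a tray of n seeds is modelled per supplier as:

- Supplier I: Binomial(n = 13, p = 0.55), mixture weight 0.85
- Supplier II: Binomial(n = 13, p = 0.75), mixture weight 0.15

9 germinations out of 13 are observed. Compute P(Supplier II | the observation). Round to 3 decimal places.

By Bayes' theorem, P(k | x) = π_k f_k(x) / Σ_j π_j f_j(x).
Component likelihoods at x = 9 germinations out of 13:
  L_I = 0.135027
  L_II = 0.209709
Prior × likelihood for each component:
  π_I·L_I = 0.85 × 0.135027 = 0.114773
  π_II·L_II = 0.15 × 0.209709 = 0.0314564
Marginal: 0.114773 + 0.0314564 = 0.146229
P(Supplier II | the observation) = 0.0314564 / 0.146229 ≈ 0.215

0.215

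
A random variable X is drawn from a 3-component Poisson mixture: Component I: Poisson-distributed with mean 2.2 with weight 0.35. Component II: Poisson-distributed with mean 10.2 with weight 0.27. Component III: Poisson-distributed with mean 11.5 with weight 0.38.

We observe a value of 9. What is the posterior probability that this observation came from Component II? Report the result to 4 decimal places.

Apply Bayes' rule: the posterior for each component is proportional to its prior times its likelihood at x.
Evaluate each component's likelihood at the observed value:
  f_I = e^(−2.2)·2.2^9/9! = 0.000368632
  f_II = e^(−10.2)·10.2^9/9! = 0.122415
  f_III = e^(−11.5)·11.5^9/9! = 0.0982044
Weight by the priors:
  π_I·f_I = 0.35 × 0.000368632 = 0.000129021
  π_II·f_II = 0.27 × 0.122415 = 0.0330521
  π_III·f_III = 0.38 × 0.0982044 = 0.0373177
Marginal: 0.000129021 + 0.0330521 + 0.0373177 = 0.0704988
P(Component II | data) ≈ 0.4688

0.4688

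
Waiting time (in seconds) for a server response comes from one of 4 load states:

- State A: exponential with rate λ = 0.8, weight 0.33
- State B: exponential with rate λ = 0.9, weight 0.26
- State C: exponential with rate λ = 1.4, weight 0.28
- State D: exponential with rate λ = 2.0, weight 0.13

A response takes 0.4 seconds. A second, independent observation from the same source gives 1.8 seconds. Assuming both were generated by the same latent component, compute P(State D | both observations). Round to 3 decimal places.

0.066

The responsibility of component k is P(Z=k) f_k(x) divided by Σ_j P(Z=j) f_j(x).
Since both observations come from the same component, the likelihood for component k is f_k(x₁)·f_k(x₂).
  f_A = [0.8·e^(−0.8·0.4) = 0.8·e^(−0.3200) = 0.580919] × [0.189542] = 0.110109
  f_B = [0.9·e^(−0.9·0.4) = 0.9·e^(−0.3600) = 0.627909] × [0.178109] = 0.111836
  f_C = [1.4·e^(−1.4·0.4) = 1.4·e^(−0.5600) = 0.799693] × [0.112643] = 0.0900801
  f_D = [2.0·e^(−2.0·0.4) = 2.0·e^(−0.8000) = 0.898658] × [0.0546474] = 0.0491094
Prior × likelihood for each component:
  P(Z=A)·f_A = 0.33 × 0.110109 = 0.0363359
  P(Z=B)·f_B = 0.26 × 0.111836 = 0.0290774
  P(Z=C)·f_C = 0.28 × 0.0900801 = 0.0252224
  P(Z=D)·f_D = 0.13 × 0.0491094 = 0.00638422
Denominator: 0.0363359 + 0.0290774 + 0.0252224 + 0.00638422 = 0.0970199
Responsibility of State D: 0.00638422 / 0.0970199 ≈ 0.066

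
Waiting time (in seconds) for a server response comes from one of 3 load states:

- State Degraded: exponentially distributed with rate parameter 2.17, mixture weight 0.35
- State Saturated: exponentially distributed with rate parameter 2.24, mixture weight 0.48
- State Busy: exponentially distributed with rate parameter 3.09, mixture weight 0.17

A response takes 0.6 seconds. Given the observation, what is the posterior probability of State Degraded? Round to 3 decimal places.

0.363

P(component k | x) = π_k·f_k(x) / marginal(x), where marginal(x) = Σ_j π_j·f_j(x).
Evaluate each component's likelihood at the observed value:
  f_Degraded = 2.17·e^(−2.17·0.6) = 2.17·e^(−1.3020) = 0.590212
  f_Saturated = 2.24·e^(−2.24·0.6) = 2.24·e^(−1.3440) = 0.584193
  f_Busy = 3.09·e^(−3.09·0.6) = 3.09·e^(−1.8540) = 0.483923
Multiply by the mixture weights:
  π_Degraded·f_Degraded = 0.35 × 0.590212 = 0.206574
  π_Saturated·f_Saturated = 0.48 × 0.584193 = 0.280413
  π_Busy·f_Busy = 0.17 × 0.483923 = 0.082267
Marginal: 0.206574 + 0.280413 + 0.082267 = 0.569254
Responsibility of State Degraded: 0.206574 / 0.569254 ≈ 0.363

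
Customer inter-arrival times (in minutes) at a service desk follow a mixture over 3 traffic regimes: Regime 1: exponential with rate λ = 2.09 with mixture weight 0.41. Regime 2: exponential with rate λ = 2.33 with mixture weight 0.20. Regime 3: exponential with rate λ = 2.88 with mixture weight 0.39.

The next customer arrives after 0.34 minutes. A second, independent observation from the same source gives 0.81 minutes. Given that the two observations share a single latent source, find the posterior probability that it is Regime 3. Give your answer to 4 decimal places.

0.3328

Apply Bayes' rule: the posterior for each component is proportional to its prior times its likelihood at x.
Since both observations come from the same component, the likelihood for component k is f_k(x₁)·f_k(x₂).
  p_1 = [2.09·e^(−2.09·0.34) = 2.09·e^(−0.7106) = 1.02692] × [0.384529] = 0.394881
  p_2 = [2.33·e^(−2.33·0.34) = 2.33·e^(−0.7922) = 1.05513] × [0.352949] = 0.372409
  p_3 = [2.88·e^(−2.88·0.34) = 2.88·e^(−0.9792) = 1.08176] × [0.279428] = 0.302275
Multiply by the mixture weights:
  π_1·p_1 = 0.41 × 0.394881 = 0.161901
  π_2·p_2 = 0.20 × 0.372409 = 0.0744817
  π_3·p_3 = 0.39 × 0.302275 = 0.117887
Marginal: 0.161901 + 0.0744817 + 0.117887 = 0.35427
So the posterior for Regime 3 is 0.117887 / 0.35427 ≈ 0.3328.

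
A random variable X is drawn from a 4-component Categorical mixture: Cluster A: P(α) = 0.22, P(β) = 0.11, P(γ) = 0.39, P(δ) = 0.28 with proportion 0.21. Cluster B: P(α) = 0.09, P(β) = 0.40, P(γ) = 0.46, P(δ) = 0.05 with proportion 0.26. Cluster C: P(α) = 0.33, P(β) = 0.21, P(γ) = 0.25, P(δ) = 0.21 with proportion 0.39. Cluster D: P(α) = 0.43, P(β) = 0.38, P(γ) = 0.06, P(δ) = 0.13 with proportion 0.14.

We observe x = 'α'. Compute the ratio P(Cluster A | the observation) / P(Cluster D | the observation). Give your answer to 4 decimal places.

0.7674

The posterior odds equal the prior odds times the likelihood ratio: (P(Z=i)/P(Z=j))·(f_i(x)/f_j(x)).
Component likelihoods at x = 'α':
  f_A = P(α | comp) = 0.22
  f_B = P(α | comp) = 0.09
  f_C = P(α | comp) = 0.33
  f_D = P(α | comp) = 0.43
Odds = (0.21/0.14) × (0.22/0.43) = 1.5 × 0.511628 ≈ 0.7674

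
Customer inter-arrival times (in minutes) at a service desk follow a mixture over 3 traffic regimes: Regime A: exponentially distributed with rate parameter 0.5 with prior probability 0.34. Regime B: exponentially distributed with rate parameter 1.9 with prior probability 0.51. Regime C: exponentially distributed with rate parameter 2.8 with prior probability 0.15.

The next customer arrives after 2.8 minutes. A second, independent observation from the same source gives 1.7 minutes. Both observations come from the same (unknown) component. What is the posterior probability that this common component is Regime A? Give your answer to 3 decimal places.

0.961

By Bayes' theorem, P(k | x) = π_k f_k(x) / Σ_j π_j f_j(x).
Since both observations come from the same component, the likelihood for component k is f_k(x₁)·f_k(x₂).
  p_A = [0.5·e^(−0.5·2.8) = 0.5·e^(−1.4000) = 0.123298] × [0.213707] = 0.0263498
  p_B = [1.9·e^(−1.9·2.8) = 1.9·e^(−5.3200) = 0.00929623] × [0.0751592] = 0.000698698
  p_C = [2.8·e^(−2.8·2.8) = 2.8·e^(−7.8400) = 0.00110227] × [0.0239837] = 2.64366e-05
Weight by the priors:
  π_A·p_A = 0.34 × 0.0263498 = 0.00895893
  π_B·p_B = 0.51 × 0.000698698 = 0.000356336
  π_C·p_C = 0.15 × 2.64366e-05 = 3.96549e-06
Evidence: 0.00895893 + 0.000356336 + 3.96549e-06 = 0.00931924
P(Regime A | x₁,x₂) ≈ 0.961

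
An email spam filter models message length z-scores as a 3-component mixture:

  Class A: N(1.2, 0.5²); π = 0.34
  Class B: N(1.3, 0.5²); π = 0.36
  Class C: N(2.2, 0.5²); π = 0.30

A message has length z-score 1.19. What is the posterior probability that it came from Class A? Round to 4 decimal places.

0.4655

P(component k | x) = π_k·f_k(x) / marginal(x), where marginal(x) = Σ_j π_j·f_j(x).
Normal densities:
  L_A = 0.797725
  L_B = 0.778808
  L_C = 0.103727
Unnormalised posteriors:
  π_A·L_A = 0.34 × 0.797725 = 0.271226
  π_B·L_B = 0.36 × 0.778808 = 0.280371
  π_C·L_C = 0.30 × 0.103727 = 0.0311181
Normaliser: 0.271226 + 0.280371 + 0.0311181 = 0.582715
P(Class A | 1.19) ≈ 0.4655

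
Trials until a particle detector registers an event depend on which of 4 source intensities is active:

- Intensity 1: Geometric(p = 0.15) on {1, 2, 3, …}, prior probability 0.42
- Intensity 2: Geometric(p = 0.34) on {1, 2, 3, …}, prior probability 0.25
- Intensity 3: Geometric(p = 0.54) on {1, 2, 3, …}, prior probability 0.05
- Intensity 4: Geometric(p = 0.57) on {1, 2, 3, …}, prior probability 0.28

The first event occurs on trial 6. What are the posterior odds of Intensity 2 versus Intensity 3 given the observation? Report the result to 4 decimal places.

19.1419

The posterior odds equal the prior odds times the likelihood ratio: (P(Z=i)/P(Z=j))·(f_i(x)/f_j(x)).
Geometric probabilities:
  L_1 = 0.15·(1−0.15)^5 = 0.15·0.443705 = 0.0665558
  L_2 = 0.34·(1−0.34)^5 = 0.34·0.125233 = 0.0425793
  L_3 = 0.54·(1−0.54)^5 = 0.54·0.0205963 = 0.011122
  L_4 = 0.57·(1−0.57)^5 = 0.57·0.0147008 = 0.00837948
0.0106448 / 0.0005561 ≈ 19.1419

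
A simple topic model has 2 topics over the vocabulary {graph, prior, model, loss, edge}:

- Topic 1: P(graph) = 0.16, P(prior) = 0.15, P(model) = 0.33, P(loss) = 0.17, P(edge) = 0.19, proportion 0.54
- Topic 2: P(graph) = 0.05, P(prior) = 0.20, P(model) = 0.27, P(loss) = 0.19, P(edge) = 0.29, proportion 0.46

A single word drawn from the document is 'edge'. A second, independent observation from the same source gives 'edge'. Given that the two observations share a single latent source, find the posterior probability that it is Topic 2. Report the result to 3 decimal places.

Posterior ∝ prior × likelihood, so P(k | x) ∝ π_k f_k(x); normalise over all components.
Since both observations come from the same component, the likelihood for component k is f_k(x₁)·f_k(x₂).
  p_1 = [P(edge | comp) = 0.19] × [0.19] = 0.0361
  p_2 = [P(edge | comp) = 0.29] × [0.29] = 0.0841
Unnormalised posteriors:
  π_1·p_1 = 0.54 × 0.0361 = 0.019494
  π_2·p_2 = 0.46 × 0.0841 = 0.038686
Evidence: 0.019494 + 0.038686 = 0.05818
So the posterior for Topic 2 is 0.038686 / 0.05818 ≈ 0.665.

0.665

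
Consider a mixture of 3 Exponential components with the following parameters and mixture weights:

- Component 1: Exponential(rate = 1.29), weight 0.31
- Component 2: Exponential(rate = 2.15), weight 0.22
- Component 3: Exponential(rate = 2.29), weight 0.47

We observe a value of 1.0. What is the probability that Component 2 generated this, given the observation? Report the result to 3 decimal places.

0.201

Apply Bayes' rule: the posterior for each component is proportional to its prior times its likelihood at x.
Component likelihoods at x = 1.0:
  L_1 = 1.29·e^(−1.29·1.0) = 1.29·e^(−1.2900) = 0.355099
  L_2 = 2.15·e^(−2.15·1.0) = 2.15·e^(−2.1500) = 0.250441
  L_3 = 2.29·e^(−2.29·1.0) = 2.29·e^(−2.2900) = 0.2319
Unnormalised posteriors:
  P(Z=1)·L_1 = 0.31 × 0.355099 = 0.110081
  P(Z=2)·L_2 = 0.22 × 0.250441 = 0.055097
  P(Z=3)·L_3 = 0.47 × 0.2319 = 0.108993
Sum: 0.110081 + 0.055097 + 0.108993 = 0.274171
P(Component 2 | 1.0) ≈ 0.201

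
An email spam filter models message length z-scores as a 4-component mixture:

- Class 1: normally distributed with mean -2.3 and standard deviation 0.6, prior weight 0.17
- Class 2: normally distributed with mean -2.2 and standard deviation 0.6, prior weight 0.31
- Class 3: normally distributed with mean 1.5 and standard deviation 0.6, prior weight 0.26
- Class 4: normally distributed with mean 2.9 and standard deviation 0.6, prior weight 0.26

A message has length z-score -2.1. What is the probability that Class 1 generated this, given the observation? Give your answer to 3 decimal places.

P(component k | x) = P(Z=k)·f_k(x) / marginal(x), where marginal(x) = Σ_j P(Z=j)·f_j(x).
Evaluate each component's likelihood at the observed value:
  f_1 = 0.628972
  f_2 = 0.655733
  f_3 = 1.01265e-08
  f_4 = 5.53464e-16
Prior × likelihood for each component:
  P(Z=1)·f_1 = 0.17 × 0.628972 = 0.106925
  P(Z=2)·f_2 = 0.31 × 0.655733 = 0.203277
  P(Z=3)·f_3 = 0.26 × 1.01265e-08 = 2.63288e-09
  P(Z=4)·f_4 = 0.26 × 5.53464e-16 = 1.43901e-16
Normaliser: 0.106925 + 0.203277 + 2.63288e-09 + 1.43901e-16 = 0.310202
P(Class 1 | data) = 0.106925 / 0.310202 ≈ 0.345

0.345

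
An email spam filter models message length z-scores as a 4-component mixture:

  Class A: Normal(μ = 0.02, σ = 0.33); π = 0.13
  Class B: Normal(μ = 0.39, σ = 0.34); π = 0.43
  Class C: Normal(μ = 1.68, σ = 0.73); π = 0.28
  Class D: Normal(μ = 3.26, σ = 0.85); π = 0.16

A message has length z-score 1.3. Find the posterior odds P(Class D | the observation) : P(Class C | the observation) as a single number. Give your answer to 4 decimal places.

The posterior odds equal the prior odds times the likelihood ratio: (P(Z=i)/P(Z=j))·(f_i(x)/f_j(x)).
Component likelihoods at x = 1.3:
  f_A = (1/(0.33·√(2π)))·exp(−(1.3−0.02)²/(2·0.33²)) = 1.208916·exp(-7.52250) = 0.000653758
  f_B = (1/(0.34·√(2π)))·exp(−(1.3−0.39)²/(2·0.34²)) = 1.173360·exp(-3.58175) = 0.0326511
  f_C = (1/(0.73·√(2π)))·exp(−(1.3−1.68)²/(2·0.73²)) = 0.546496·exp(-0.13549) = 0.477251
  f_D = (1/(0.85·√(2π)))·exp(−(1.3−3.26)²/(2·0.85²)) = 0.469344·exp(-2.65855) = 0.0328775
0.0052604 / 0.13363 ≈ 0.0394

0.0394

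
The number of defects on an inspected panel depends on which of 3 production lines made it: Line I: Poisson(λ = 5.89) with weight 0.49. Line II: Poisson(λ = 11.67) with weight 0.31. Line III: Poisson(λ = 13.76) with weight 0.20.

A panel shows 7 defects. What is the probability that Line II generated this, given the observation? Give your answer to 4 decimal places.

Posterior ∝ prior × likelihood, so P(k | x) ∝ π_k f_k(x); normalise over all components.
Poisson probabilities:
  L_I = 0.135015
  L_II = 0.0499861
  L_III = 0.0195887
Multiply by the mixture weights:
  π_I·L_I = 0.49 × 0.135015 = 0.0661574
  π_II·L_II = 0.31 × 0.0499861 = 0.0154957
  π_III·L_III = 0.20 × 0.0195887 = 0.00391775
Sum: 0.0661574 + 0.0154957 + 0.00391775 = 0.0855708
Responsibility of Line II: 0.0154957 / 0.0855708 ≈ 0.1811

0.1811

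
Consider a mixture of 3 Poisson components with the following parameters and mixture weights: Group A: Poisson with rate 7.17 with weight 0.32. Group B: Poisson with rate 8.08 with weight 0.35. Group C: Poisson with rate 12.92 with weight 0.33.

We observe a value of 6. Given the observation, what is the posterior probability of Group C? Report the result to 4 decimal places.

0.0558

P(component k | x) = π_k·f_k(x) / marginal(x), where marginal(x) = Σ_j π_j·f_j(x).
Evaluate each component's likelihood at the observed value:
  p_A = e^(−7.17)·7.17^6/6! = 0.145175
  p_B = e^(−8.08)·8.08^6/6! = 0.119684
  p_C = e^(−12.92)·12.92^6/6! = 0.0158182
Prior × likelihood for each component:
  π_A·p_A = 0.32 × 0.145175 = 0.0464559
  π_B·p_B = 0.35 × 0.119684 = 0.0418894
  π_C·p_C = 0.33 × 0.0158182 = 0.00522002
Normaliser: 0.0464559 + 0.0418894 + 0.00522002 = 0.0935653
P(Group C | the observation) ≈ 0.0558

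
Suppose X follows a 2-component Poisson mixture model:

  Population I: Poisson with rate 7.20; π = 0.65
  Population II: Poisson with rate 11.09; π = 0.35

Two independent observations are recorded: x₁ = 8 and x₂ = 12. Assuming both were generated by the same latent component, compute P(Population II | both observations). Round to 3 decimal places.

Apply Bayes' rule: the posterior for each component is proportional to its prior times its likelihood at x.
Since both observations come from the same component, the likelihood for component k is f_k(x₁)·f_k(x₂).
  p_I = [0.133727] × [0.0302505] = 0.00404531
  p_II = [0.0866176] × [0.110285] = 0.00955261
Multiply by the mixture weights:
  w_I·p_I = 0.65 × 0.00404531 = 0.00262945
  w_II·p_II = 0.35 × 0.00955261 = 0.00334341
Evidence: 0.00262945 + 0.00334341 = 0.00597286
P(Population II | x₁, x₂) = 0.00334341 / 0.00597286 ≈ 0.560

0.560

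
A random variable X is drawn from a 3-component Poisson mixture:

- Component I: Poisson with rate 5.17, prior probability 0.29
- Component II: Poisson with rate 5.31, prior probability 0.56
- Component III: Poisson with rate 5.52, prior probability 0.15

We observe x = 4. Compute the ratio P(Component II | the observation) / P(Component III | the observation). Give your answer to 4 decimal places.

Only the two components matter; the odds are (w_i f_i(x)) / (w_j f_j(x)).
Evaluate each component's likelihood at the observed value:
  L_I = e^(−5.17)·5.17^4/4! = 0.169219
  L_II = e^(−5.31)·5.31^4/4! = 0.163705
  L_III = e^(−5.52)·5.52^4/4! = 0.154967
0.0916751 / 0.0232451 ≈ 3.9438

3.9438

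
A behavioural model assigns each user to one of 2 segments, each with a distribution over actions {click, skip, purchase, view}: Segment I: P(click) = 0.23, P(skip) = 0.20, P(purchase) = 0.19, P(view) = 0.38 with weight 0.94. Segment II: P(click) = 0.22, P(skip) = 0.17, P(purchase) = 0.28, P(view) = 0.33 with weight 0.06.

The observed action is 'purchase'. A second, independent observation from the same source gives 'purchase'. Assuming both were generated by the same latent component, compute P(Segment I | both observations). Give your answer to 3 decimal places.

0.878

By Bayes' theorem, P(k | x) = π_k f_k(x) / Σ_j π_j f_j(x).
Since both observations come from the same component, the likelihood for component k is f_k(x₁)·f_k(x₂).
  p_I = [P(purchase | comp) = 0.19] × [0.19] = 0.0361
  p_II = [P(purchase | comp) = 0.28] × [0.28] = 0.0784
Unnormalised posteriors:
  π_I·p_I = 0.94 × 0.0361 = 0.033934
  π_II·p_II = 0.06 × 0.0784 = 0.004704
Normaliser: 0.033934 + 0.004704 = 0.038638
So the posterior for Segment I is 0.033934 / 0.038638 ≈ 0.878.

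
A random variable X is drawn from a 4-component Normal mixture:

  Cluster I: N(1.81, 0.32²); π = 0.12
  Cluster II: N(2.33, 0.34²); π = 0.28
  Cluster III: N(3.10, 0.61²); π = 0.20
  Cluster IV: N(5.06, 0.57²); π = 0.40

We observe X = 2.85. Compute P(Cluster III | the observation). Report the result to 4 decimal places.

P(component k | x) = π_k·f_k(x) / marginal(x), where marginal(x) = Σ_j π_j·f_j(x).
Normal densities:
  L_I = (1/(0.32·√(2π)))·exp(−(2.85−1.81)²/(2·0.32²)) = 1.246695·exp(-5.28125) = 0.00634078
  L_II = (1/(0.34·√(2π)))·exp(−(2.85−2.33)²/(2·0.34²)) = 1.173360·exp(-1.16955) = 0.364336
  L_III = (1/(0.61·√(2π)))·exp(−(2.85−3.10)²/(2·0.61²)) = 0.654004·exp(-0.08398) = 0.601322
  L_IV = (1/(0.57·√(2π)))·exp(−(2.85−5.06)²/(2·0.57²)) = 0.699899·exp(-7.51631) = 0.00038084
Prior × likelihood for each component:
  π_I·L_I = 0.12 × 0.00634078 = 0.000760893
  π_II·L_II = 0.28 × 0.364336 = 0.102014
  π_III·L_III = 0.20 × 0.601322 = 0.120264
  π_IV·L_IV = 0.40 × 0.00038084 = 0.000152336
Denominator: 0.000760893 + 0.102014 + 0.120264 + 0.000152336 = 0.223192
P(Cluster III | x) ≈ 0.5388

0.5388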